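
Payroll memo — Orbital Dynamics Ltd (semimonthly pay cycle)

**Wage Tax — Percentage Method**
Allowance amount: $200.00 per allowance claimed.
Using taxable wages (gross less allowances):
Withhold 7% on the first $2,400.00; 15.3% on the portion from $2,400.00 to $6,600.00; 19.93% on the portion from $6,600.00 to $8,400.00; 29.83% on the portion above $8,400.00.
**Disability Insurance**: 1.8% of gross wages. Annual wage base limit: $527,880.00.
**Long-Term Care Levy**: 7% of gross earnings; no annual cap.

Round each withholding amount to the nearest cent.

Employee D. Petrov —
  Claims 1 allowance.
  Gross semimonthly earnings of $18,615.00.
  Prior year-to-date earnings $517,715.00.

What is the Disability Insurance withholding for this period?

Disability Insurance: cap $527,880.00 − YTD $517,715.00 = $10,165.00 subject; 1.8% × $10,165.00 = $182.97

$182.97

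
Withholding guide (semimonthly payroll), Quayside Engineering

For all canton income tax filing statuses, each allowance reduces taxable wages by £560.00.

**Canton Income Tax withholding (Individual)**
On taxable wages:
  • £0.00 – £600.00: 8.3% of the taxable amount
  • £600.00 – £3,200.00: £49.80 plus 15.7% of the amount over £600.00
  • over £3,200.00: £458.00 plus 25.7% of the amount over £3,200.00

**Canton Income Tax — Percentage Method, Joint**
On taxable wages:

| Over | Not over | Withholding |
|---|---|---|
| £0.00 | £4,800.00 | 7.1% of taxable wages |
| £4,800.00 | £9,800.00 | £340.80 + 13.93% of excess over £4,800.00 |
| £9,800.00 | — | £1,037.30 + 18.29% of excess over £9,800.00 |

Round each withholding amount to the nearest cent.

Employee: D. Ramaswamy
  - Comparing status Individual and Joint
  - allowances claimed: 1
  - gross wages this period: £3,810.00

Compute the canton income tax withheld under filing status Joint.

£230.75

Canton Income Tax (Joint): taxable = £3,810.00 − 1×£560.00 = £3,250.00
  7.1% × £3,250.00 = £230.75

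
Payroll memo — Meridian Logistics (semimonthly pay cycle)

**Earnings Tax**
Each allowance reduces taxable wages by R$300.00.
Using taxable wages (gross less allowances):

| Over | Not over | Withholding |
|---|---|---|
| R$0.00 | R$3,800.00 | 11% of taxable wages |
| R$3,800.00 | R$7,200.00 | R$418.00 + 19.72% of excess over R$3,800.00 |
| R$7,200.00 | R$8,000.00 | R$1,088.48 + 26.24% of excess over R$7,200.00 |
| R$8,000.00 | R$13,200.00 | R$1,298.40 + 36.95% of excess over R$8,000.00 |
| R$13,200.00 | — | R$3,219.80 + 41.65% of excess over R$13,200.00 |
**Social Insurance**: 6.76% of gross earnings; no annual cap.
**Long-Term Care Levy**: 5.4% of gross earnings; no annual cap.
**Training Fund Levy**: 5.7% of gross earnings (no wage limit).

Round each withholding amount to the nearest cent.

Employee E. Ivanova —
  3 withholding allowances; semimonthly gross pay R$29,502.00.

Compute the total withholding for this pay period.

R$14,903.79

Earnings Tax: taxable = R$29,502.00 − 3×R$300.00 = R$28,602.00
  R$3,219.80 + 41.65% × (R$28,602.00 − R$13,200.00) = R$3,219.80 + 41.65% × R$15,402.00 = R$9,634.73
Social Insurance: 6.76% × R$29,502.00 = R$1,994.34
Long-Term Care Levy: 5.4% × R$29,502.00 = R$1,593.11
Training Fund Levy: 5.7% × R$29,502.00 = R$1,681.61
Total: R$9,634.73 + R$1,994.34 + R$1,593.11 + R$1,681.61 = R$14,903.79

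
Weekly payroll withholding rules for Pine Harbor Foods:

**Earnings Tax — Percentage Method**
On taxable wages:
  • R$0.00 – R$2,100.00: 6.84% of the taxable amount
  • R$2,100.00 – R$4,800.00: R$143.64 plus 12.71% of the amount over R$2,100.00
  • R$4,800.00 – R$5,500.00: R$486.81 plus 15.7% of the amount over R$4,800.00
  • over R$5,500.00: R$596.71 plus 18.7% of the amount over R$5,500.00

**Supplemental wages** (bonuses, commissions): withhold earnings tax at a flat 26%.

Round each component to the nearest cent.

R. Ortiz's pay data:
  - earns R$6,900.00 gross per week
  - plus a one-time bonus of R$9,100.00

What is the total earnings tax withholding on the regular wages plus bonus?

R$3,224.51

Earnings Tax: taxable = R$6,900.00
  R$596.71 + 18.7% × (R$6,900.00 − R$5,500.00) = R$596.71 + 18.7% × R$1,400.00 = R$858.51
Supplemental (26% flat on bonus): 26% × R$9,100.00 = R$2,366.00
Total earnings tax: R$858.51 + R$2,366.00 = R$3,224.51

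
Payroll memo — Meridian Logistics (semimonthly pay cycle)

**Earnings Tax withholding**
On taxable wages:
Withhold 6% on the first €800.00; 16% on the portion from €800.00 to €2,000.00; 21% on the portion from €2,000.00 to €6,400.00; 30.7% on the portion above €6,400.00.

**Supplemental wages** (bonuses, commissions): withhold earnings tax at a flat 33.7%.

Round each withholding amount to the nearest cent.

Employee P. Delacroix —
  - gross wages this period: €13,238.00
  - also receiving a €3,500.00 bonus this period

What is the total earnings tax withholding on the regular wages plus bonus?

Earnings Tax: taxable = €13,238.00
  €1,164.00 + 30.7% × (€13,238.00 − €6,400.00) = €1,164.00 + 30.7% × €6,838.00 = €3,263.27
Supplemental (33.7% flat on bonus): 33.7% × €3,500.00 = €1,179.50
Total earnings tax: €3,263.27 + €1,179.50 = €4,442.77

€4,442.77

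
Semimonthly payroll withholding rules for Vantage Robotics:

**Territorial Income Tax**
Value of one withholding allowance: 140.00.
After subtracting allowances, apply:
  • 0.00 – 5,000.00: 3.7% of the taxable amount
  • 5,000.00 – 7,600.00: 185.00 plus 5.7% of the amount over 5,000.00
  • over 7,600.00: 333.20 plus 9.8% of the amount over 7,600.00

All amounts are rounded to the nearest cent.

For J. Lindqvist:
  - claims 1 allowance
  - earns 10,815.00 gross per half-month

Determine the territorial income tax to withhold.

634.55

Territorial Income Tax: taxable = 10,815.00 − 1×140.00 = 10,675.00
  333.20 + 9.8% × (10,675.00 − 7,600.00) = 333.20 + 9.8% × 3,075.00 = 634.55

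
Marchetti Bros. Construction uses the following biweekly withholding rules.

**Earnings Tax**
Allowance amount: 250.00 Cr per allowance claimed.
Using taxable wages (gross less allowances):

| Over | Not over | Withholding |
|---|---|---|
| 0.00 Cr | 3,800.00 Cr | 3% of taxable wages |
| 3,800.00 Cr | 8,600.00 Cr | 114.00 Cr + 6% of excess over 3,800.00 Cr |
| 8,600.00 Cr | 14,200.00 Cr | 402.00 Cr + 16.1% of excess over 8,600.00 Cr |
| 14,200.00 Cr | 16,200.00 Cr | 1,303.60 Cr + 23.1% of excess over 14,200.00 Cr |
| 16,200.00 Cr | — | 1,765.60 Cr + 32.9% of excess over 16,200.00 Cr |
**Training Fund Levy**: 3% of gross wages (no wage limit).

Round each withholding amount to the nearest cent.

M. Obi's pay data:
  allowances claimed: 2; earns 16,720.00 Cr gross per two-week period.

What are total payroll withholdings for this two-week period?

2,273.78 Cr

Earnings Tax: taxable = 16,720.00 Cr − 2×250.00 Cr = 16,220.00 Cr
  1,765.60 Cr + 32.9% × (16,220.00 Cr − 16,200.00 Cr) = 1,765.60 Cr + 32.9% × 20.00 Cr = 1,772.18 Cr
Training Fund Levy: 3% × 16,720.00 Cr = 501.60 Cr
Total: 1,772.18 Cr + 501.60 Cr = 2,273.78 Cr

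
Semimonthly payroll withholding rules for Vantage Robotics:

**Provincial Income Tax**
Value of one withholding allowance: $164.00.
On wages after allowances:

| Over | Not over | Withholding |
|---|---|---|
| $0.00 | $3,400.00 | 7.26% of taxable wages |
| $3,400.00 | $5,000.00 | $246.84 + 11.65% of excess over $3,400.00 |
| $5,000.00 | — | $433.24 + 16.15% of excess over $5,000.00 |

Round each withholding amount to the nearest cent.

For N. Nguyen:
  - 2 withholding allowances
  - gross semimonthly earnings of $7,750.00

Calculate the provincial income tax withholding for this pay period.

$824.39

Provincial Income Tax: taxable = $7,750.00 − 2×$164.00 = $7,422.00
  $433.24 + 16.15% × ($7,422.00 − $5,000.00) = $433.24 + 16.15% × $2,422.00 = $824.39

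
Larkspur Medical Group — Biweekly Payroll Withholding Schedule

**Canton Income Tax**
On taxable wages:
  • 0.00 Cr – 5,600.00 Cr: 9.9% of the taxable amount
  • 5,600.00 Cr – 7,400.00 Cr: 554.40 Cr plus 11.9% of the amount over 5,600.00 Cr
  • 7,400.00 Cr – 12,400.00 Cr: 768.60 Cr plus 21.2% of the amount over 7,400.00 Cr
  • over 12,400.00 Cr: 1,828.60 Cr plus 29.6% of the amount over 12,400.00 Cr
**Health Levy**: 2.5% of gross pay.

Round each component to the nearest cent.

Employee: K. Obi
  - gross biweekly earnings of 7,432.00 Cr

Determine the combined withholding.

961.18 Cr

Canton Income Tax: taxable = 7,432.00 Cr
  768.60 Cr + 21.2% × (7,432.00 Cr − 7,400.00 Cr) = 768.60 Cr + 21.2% × 32.00 Cr = 775.38 Cr
Health Levy: 2.5% × 7,432.00 Cr = 185.80 Cr
Total: 775.38 Cr + 185.80 Cr = 961.18 Cr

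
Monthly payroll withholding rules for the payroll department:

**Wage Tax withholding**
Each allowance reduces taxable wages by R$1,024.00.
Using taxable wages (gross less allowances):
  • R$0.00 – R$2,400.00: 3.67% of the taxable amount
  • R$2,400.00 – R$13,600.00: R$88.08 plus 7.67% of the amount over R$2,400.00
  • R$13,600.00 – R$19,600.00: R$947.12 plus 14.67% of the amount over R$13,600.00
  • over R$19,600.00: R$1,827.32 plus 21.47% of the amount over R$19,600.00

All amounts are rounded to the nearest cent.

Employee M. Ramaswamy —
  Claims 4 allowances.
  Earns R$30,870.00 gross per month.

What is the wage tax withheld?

R$3,367.58

Wage Tax: taxable = R$30,870.00 − 4×R$1,024.00 = R$26,774.00
  R$1,827.32 + 21.47% × (R$26,774.00 − R$19,600.00) = R$1,827.32 + 21.47% × R$7,174.00 = R$3,367.58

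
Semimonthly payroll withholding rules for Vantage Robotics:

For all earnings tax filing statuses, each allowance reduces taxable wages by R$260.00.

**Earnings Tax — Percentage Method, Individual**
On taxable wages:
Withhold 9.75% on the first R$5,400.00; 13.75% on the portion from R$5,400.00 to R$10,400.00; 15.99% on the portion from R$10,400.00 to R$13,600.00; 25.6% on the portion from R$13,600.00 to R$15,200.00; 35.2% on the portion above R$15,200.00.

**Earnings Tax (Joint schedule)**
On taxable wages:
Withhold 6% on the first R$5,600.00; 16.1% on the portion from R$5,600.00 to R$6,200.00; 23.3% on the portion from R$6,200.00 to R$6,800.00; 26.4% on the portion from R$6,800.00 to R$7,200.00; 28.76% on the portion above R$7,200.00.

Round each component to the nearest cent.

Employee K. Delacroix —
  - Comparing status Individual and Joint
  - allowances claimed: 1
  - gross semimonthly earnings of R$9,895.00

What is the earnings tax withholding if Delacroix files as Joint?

R$1,378.31

Earnings Tax (Joint): taxable = R$9,895.00 − 1×R$260.00 = R$9,635.00
  R$678.00 + 28.76% × (R$9,635.00 − R$7,200.00) = R$678.00 + 28.76% × R$2,435.00 = R$1,378.31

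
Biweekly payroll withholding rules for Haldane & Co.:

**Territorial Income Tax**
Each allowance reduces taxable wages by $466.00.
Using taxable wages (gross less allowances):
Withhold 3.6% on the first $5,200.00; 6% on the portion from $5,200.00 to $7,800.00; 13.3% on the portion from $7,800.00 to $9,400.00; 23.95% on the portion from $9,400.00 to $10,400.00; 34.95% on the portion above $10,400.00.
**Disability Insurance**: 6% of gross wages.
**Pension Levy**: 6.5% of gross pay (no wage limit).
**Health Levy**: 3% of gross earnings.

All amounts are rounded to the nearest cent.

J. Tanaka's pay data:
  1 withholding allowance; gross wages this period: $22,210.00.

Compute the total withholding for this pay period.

$8,202.78

Territorial Income Tax: taxable = $22,210.00 − 1×$466.00 = $21,744.00
  $795.50 + 34.95% × ($21,744.00 − $10,400.00) = $795.50 + 34.95% × $11,344.00 = $4,760.23
Disability Insurance: 6% × $22,210.00 = $1,332.60
Pension Levy: 6.5% × $22,210.00 = $1,443.65
Health Levy: 3% × $22,210.00 = $666.30
Total: $4,760.23 + $1,332.60 + $1,443.65 + $666.30 = $8,202.78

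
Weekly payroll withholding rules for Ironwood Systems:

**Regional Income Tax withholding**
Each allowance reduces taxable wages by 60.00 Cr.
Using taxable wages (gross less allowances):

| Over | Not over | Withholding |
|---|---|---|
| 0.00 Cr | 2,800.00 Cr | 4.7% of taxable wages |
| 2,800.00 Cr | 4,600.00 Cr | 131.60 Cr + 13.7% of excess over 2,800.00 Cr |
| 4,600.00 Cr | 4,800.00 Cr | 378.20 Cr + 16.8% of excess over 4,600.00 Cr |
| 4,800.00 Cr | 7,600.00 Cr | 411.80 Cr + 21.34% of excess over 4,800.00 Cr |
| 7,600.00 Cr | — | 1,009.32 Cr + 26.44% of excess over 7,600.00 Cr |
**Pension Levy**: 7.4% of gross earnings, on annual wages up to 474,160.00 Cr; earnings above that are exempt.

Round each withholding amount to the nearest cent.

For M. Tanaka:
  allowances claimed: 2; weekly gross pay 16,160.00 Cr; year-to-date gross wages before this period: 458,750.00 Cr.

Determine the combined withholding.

4,381.20 Cr

Regional Income Tax: taxable = 16,160.00 Cr − 2×60.00 Cr = 16,040.00 Cr
  1,009.32 Cr + 26.44% × (16,040.00 Cr − 7,600.00 Cr) = 1,009.32 Cr + 26.44% × 8,440.00 Cr = 3,240.86 Cr
Pension Levy: cap 474,160.00 Cr − YTD 458,750.00 Cr = 15,410.00 Cr subject; 7.4% × 15,410.00 Cr = 1,140.34 Cr
Total: 3,240.86 Cr + 1,140.34 Cr = 4,381.20 Cr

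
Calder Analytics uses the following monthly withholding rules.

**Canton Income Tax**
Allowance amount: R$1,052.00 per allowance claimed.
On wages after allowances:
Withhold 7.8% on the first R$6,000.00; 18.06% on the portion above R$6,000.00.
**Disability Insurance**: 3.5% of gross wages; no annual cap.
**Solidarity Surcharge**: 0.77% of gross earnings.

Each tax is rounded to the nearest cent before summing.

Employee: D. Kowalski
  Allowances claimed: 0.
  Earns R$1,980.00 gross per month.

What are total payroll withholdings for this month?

Canton Income Tax: taxable = R$1,980.00
  7.8% × R$1,980.00 = R$154.44
Disability Insurance: 3.5% × R$1,980.00 = R$69.30
Solidarity Surcharge: 0.77% × R$1,980.00 = R$15.25
Total: R$154.44 + R$69.30 + R$15.25 = R$238.99

R$238.99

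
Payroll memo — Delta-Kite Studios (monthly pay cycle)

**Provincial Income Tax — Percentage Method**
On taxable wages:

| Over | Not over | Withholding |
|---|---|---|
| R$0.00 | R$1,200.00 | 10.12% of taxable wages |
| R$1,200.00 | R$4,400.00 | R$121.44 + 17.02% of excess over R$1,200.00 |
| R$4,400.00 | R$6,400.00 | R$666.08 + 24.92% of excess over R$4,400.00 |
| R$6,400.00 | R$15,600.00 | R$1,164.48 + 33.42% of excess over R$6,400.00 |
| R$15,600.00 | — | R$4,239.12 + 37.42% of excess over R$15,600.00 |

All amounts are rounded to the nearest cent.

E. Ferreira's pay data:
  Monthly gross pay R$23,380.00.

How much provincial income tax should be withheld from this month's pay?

Provincial Income Tax: taxable = R$23,380.00
  R$4,239.12 + 37.42% × (R$23,380.00 − R$15,600.00) = R$4,239.12 + 37.42% × R$7,780.00 = R$7,150.40

R$7,150.40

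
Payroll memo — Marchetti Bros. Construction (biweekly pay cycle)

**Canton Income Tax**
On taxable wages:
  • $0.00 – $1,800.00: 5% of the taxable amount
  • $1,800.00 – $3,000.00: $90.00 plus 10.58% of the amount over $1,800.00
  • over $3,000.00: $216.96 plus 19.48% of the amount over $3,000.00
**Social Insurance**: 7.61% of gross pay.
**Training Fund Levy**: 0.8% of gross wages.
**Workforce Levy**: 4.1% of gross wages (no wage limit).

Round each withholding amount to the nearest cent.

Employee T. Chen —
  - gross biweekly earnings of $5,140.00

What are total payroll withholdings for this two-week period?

$1,276.84

Canton Income Tax: taxable = $5,140.00
  $216.96 + 19.48% × ($5,140.00 − $3,000.00) = $216.96 + 19.48% × $2,140.00 = $633.83
Social Insurance: 7.61% × $5,140.00 = $391.15
Training Fund Levy: 0.8% × $5,140.00 = $41.12
Workforce Levy: 4.1% × $5,140.00 = $210.74
Total: $633.83 + $391.15 + $41.12 + $210.74 = $1,276.84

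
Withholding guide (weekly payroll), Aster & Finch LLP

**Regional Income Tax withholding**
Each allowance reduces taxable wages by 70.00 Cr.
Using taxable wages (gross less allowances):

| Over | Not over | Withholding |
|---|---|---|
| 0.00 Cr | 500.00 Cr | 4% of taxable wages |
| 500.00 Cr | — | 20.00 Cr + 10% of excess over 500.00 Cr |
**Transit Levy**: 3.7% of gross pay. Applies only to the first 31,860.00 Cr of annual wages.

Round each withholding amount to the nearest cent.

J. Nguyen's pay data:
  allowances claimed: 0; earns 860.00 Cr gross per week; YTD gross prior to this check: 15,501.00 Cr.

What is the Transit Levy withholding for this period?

31.82 Cr

Transit Levy: 3.7% × 860.00 Cr = 31.82 Cr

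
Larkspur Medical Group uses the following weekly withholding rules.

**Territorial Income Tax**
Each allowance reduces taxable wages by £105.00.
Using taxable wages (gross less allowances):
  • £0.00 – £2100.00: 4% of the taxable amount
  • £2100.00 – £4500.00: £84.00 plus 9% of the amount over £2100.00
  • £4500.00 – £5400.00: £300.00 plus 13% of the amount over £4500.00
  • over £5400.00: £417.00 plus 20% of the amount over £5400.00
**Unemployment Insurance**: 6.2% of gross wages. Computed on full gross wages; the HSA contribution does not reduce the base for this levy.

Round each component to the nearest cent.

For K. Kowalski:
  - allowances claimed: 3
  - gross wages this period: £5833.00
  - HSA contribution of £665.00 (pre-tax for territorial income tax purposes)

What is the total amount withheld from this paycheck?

Territorial Income Tax: taxable = £5833.00 − £665.00 − 3×£105.00 = £4853.00
  £300.00 + 13% × (£4853.00 − £4500.00) = £300.00 + 13% × £353.00 = £345.89
Unemployment Insurance: 6.2% × £5833.00 = £361.65
Total: £345.89 + £361.65 = £707.54

£707.54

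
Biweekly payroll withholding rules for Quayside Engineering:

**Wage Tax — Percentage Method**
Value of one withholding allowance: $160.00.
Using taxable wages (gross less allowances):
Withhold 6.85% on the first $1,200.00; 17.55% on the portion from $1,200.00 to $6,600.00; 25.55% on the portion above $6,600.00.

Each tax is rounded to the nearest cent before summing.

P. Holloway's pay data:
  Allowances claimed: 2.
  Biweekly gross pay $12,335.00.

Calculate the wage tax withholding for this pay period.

Wage Tax: taxable = $12,335.00 − 2×$160.00 = $12,015.00
  $1,029.90 + 25.55% × ($12,015.00 − $6,600.00) = $1,029.90 + 25.55% × $5,415.00 = $2,413.43

$2,413.43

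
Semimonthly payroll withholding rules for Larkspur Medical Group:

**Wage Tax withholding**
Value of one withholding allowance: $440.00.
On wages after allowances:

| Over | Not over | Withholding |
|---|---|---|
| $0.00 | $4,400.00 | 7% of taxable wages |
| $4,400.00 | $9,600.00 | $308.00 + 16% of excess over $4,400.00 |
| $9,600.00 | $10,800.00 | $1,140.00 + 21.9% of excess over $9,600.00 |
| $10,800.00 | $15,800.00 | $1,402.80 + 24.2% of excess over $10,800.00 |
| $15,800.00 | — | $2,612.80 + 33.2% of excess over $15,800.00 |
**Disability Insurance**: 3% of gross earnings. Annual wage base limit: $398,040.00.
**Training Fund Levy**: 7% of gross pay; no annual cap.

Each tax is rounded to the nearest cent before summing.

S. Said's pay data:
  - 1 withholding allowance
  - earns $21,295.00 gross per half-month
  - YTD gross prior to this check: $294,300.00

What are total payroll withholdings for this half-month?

$6,420.56

Wage Tax: taxable = $21,295.00 − 1×$440.00 = $20,855.00
  $2,612.80 + 33.2% × ($20,855.00 − $15,800.00) = $2,612.80 + 33.2% × $5,055.00 = $4,291.06
Disability Insurance: 3% × $21,295.00 = $638.85
Training Fund Levy: 7% × $21,295.00 = $1,490.65
Total: $4,291.06 + $638.85 + $1,490.65 = $6,420.56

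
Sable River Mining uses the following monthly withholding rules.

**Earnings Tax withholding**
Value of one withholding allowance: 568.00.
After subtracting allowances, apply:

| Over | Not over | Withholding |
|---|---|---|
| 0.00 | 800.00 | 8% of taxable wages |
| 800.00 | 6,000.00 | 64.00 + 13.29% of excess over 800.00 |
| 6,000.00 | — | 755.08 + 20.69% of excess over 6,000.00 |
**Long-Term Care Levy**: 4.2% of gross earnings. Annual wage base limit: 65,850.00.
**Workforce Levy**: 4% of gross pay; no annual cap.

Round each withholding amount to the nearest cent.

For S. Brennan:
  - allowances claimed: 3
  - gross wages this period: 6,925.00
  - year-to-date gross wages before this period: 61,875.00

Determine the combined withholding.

Earnings Tax: taxable = 6,925.00 − 3×568.00 = 5,221.00
  64.00 + 13.29% × (5,221.00 − 800.00) = 64.00 + 13.29% × 4,421.00 = 651.55
Long-Term Care Levy: cap 65,850.00 − YTD 61,875.00 = 3,975.00 subject; 4.2% × 3,975.00 = 166.95
Workforce Levy: 4% × 6,925.00 = 277.00
Total: 651.55 + 166.95 + 277.00 = 1,095.50

1,095.50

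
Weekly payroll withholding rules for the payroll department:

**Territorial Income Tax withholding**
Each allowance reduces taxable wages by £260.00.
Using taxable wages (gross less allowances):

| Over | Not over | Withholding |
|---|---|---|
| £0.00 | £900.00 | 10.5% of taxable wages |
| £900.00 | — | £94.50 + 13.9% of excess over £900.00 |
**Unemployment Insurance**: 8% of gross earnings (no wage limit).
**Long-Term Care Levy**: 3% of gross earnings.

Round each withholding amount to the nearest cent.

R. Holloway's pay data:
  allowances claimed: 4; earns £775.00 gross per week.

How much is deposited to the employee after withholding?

Territorial Income Tax: taxable = £775.00 − 4×£260.00 = £-265.00
  Taxable ≤ 0 → £0.00
Unemployment Insurance: 8% × £775.00 = £62.00
Long-Term Care Levy: 3% × £775.00 = £23.25
Total withheld: £0.00 + £62.00 + £23.25 = £85.25
Net pay: £775.00 − £85.25 = £689.75

£689.75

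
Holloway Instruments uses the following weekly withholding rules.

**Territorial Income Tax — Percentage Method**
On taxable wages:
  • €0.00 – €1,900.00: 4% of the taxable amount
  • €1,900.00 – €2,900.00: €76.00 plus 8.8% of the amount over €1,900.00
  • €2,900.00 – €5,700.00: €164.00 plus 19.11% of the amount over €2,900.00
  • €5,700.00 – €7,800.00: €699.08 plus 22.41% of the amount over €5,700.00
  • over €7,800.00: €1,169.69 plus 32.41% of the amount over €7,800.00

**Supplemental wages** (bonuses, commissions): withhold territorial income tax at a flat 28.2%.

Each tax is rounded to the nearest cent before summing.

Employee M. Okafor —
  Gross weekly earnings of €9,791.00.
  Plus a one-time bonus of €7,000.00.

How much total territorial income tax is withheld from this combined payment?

Territorial Income Tax: taxable = €9,791.00
  €1,169.69 + 32.41% × (€9,791.00 − €7,800.00) = €1,169.69 + 32.41% × €1,991.00 = €1,814.97
Supplemental (28.2% flat on bonus): 28.2% × €7,000.00 = €1,974.00
Total territorial income tax: €1,814.97 + €1,974.00 = €3,788.97

€3,788.97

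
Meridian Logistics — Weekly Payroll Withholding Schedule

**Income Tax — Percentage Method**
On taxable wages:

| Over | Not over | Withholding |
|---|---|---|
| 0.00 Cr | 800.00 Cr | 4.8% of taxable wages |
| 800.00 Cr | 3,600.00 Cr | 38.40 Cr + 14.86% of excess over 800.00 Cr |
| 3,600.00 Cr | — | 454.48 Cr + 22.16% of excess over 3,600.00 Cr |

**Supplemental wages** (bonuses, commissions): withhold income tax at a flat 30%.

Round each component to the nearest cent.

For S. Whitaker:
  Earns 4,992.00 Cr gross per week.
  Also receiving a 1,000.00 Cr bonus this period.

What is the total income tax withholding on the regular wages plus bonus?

Income Tax: taxable = 4,992.00 Cr
  454.48 Cr + 22.16% × (4,992.00 Cr − 3,600.00 Cr) = 454.48 Cr + 22.16% × 1,392.00 Cr = 762.95 Cr
Supplemental (30% flat on bonus): 30% × 1,000.00 Cr = 300.00 Cr
Total income tax: 762.95 Cr + 300.00 Cr = 1,062.95 Cr

1,062.95 Cr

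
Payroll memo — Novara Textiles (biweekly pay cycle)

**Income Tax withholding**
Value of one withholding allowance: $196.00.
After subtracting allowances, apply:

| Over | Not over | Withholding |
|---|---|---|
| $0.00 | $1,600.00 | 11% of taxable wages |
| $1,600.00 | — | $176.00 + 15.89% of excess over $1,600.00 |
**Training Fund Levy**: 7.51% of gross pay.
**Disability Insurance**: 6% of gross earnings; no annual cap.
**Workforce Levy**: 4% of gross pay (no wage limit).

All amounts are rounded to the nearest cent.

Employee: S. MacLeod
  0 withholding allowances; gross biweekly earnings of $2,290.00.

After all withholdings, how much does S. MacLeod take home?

$1,603.38

Income Tax: taxable = $2,290.00
  $176.00 + 15.89% × ($2,290.00 − $1,600.00) = $176.00 + 15.89% × $690.00 = $285.64
Training Fund Levy: 7.51% × $2,290.00 = $171.98
Disability Insurance: 6% × $2,290.00 = $137.40
Workforce Levy: 4% × $2,290.00 = $91.60
Total withheld: $285.64 + $171.98 + $137.40 + $91.60 = $686.62
Net pay: $2,290.00 − $686.62 = $1,603.38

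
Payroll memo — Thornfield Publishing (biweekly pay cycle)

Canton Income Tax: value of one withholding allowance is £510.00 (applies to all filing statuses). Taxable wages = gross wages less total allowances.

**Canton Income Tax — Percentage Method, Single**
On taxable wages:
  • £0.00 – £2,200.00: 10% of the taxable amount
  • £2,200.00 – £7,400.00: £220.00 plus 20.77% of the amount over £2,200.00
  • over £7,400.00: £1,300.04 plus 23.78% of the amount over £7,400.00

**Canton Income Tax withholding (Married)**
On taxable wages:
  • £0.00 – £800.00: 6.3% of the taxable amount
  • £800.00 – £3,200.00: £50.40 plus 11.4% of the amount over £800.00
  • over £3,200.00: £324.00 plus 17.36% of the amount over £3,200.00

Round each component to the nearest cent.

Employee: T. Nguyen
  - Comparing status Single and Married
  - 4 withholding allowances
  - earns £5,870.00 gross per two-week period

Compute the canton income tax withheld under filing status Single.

Canton Income Tax (Single): taxable = £5,870.00 − 4×£510.00 = £3,830.00
  £220.00 + 20.77% × (£3,830.00 − £2,200.00) = £220.00 + 20.77% × £1,630.00 = £558.55

£558.55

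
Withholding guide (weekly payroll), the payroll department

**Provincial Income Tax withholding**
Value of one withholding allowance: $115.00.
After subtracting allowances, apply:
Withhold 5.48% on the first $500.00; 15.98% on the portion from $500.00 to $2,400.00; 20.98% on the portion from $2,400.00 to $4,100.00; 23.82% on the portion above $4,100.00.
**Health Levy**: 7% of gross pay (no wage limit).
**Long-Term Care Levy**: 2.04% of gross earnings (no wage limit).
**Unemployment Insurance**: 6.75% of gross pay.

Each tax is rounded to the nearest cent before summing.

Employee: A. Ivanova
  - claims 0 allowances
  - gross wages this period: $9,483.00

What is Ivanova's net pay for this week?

$6,015.73

Provincial Income Tax: taxable = $9,483.00
  $687.68 + 23.82% × ($9,483.00 − $4,100.00) = $687.68 + 23.82% × $5,383.00 = $1,969.91
Health Levy: 7% × $9,483.00 = $663.81
Long-Term Care Levy: 2.04% × $9,483.00 = $193.45
Unemployment Insurance: 6.75% × $9,483.00 = $640.10
Total withheld: $1,969.91 + $663.81 + $193.45 + $640.10 = $3,467.27
Net pay: $9,483.00 − $3,467.27 = $6,015.73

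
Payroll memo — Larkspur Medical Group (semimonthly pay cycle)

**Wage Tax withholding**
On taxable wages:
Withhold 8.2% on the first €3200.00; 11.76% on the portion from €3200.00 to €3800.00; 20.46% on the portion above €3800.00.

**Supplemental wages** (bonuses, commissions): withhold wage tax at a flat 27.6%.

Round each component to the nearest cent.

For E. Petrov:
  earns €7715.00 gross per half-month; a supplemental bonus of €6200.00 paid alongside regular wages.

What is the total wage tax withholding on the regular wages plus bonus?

Wage Tax: taxable = €7715.00
  €332.96 + 20.46% × (€7715.00 − €3800.00) = €332.96 + 20.46% × €3915.00 = €1133.97
Supplemental (27.6% flat on bonus): 27.6% × €6200.00 = €1711.20
Total wage tax: €1133.97 + €1711.20 = €2845.17

€2845.17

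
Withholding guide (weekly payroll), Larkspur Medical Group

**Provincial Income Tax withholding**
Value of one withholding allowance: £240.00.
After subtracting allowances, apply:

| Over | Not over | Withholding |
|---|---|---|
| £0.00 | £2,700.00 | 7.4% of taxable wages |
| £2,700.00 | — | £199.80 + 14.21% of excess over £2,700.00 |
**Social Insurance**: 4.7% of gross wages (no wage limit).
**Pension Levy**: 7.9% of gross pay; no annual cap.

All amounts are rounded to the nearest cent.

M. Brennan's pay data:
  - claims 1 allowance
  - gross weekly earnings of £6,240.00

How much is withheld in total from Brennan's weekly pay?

Provincial Income Tax: taxable = £6,240.00 − 1×£240.00 = £6,000.00
  £199.80 + 14.21% × (£6,000.00 − £2,700.00) = £199.80 + 14.21% × £3,300.00 = £668.73
Social Insurance: 4.7% × £6,240.00 = £293.28
Pension Levy: 7.9% × £6,240.00 = £492.96
Total: £668.73 + £293.28 + £492.96 = £1,454.97

£1,454.97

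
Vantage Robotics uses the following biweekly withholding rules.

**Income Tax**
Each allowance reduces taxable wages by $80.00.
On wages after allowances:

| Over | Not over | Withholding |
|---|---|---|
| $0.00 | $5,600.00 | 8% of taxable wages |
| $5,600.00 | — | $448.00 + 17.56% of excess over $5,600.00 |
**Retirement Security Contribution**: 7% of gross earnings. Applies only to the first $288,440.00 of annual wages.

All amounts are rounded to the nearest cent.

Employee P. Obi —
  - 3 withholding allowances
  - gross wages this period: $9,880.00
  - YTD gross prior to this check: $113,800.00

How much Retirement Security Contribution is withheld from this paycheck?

$691.60

Retirement Security Contribution: 7% × $9,880.00 = $691.60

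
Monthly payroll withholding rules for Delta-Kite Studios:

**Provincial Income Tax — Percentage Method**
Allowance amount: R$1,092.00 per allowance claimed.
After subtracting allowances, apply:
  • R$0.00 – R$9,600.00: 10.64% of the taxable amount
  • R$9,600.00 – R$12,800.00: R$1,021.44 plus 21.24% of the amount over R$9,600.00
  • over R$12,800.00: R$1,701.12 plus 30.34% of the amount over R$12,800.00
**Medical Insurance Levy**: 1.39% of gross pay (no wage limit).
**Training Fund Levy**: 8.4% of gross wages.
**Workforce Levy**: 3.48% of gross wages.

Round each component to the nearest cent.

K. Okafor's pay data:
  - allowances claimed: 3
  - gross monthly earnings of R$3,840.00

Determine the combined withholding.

Provincial Income Tax: taxable = R$3,840.00 − 3×R$1,092.00 = R$564.00
  10.64% × R$564.00 = R$60.01
Medical Insurance Levy: 1.39% × R$3,840.00 = R$53.38
Training Fund Levy: 8.4% × R$3,840.00 = R$322.56
Workforce Levy: 3.48% × R$3,840.00 = R$133.63
Total: R$60.01 + R$53.38 + R$322.56 + R$133.63 = R$569.58

R$569.58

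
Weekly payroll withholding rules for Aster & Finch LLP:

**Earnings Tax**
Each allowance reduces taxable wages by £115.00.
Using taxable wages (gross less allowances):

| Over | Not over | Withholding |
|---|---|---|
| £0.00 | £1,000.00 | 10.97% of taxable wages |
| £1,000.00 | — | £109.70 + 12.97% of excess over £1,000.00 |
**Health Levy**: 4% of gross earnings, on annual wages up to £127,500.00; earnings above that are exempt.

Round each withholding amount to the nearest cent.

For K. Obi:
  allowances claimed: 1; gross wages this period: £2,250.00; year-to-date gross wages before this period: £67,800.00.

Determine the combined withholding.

Earnings Tax: taxable = £2,250.00 − 1×£115.00 = £2,135.00
  £109.70 + 12.97% × (£2,135.00 − £1,000.00) = £109.70 + 12.97% × £1,135.00 = £256.91
Health Levy: 4% × £2,250.00 = £90.00
Total: £256.91 + £90.00 = £346.91

£346.91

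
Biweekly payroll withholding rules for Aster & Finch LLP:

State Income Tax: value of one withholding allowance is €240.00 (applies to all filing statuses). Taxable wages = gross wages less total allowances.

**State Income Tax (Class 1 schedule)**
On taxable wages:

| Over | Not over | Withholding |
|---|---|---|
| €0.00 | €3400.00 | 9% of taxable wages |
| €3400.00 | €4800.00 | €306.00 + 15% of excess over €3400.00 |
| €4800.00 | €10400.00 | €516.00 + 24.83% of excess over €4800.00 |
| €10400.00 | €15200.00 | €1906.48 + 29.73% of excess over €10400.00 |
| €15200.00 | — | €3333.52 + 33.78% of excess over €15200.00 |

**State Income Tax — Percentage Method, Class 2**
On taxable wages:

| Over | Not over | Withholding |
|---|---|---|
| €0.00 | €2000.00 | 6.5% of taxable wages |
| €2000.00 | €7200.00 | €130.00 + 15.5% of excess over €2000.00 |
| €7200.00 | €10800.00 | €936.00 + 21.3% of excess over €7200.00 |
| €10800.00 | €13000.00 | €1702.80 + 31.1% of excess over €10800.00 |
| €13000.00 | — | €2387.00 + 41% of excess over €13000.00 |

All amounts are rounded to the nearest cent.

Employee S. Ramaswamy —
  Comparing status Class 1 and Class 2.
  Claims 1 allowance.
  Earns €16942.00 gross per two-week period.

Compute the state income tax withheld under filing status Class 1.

State Income Tax (Class 1): taxable = €16942.00 − 1×€240.00 = €16702.00
  €3333.52 + 33.78% × (€16702.00 − €15200.00) = €3333.52 + 33.78% × €1502.00 = €3840.90

€3840.90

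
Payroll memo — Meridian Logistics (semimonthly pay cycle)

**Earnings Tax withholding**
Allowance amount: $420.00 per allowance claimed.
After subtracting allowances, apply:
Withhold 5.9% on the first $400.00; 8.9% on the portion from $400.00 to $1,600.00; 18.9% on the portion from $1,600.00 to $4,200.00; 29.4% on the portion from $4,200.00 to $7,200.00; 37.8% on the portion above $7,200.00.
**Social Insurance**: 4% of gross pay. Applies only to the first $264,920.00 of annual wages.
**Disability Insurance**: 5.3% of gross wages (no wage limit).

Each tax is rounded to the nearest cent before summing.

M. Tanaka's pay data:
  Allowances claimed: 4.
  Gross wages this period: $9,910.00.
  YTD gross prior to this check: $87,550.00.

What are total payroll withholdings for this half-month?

Earnings Tax: taxable = $9,910.00 − 4×$420.00 = $8,230.00
  $1,503.80 + 37.8% × ($8,230.00 − $7,200.00) = $1,503.80 + 37.8% × $1,030.00 = $1,893.14
Social Insurance: 4% × $9,910.00 = $396.40
Disability Insurance: 5.3% × $9,910.00 = $525.23
Total: $1,893.14 + $396.40 + $525.23 = $2,814.77

$2,814.77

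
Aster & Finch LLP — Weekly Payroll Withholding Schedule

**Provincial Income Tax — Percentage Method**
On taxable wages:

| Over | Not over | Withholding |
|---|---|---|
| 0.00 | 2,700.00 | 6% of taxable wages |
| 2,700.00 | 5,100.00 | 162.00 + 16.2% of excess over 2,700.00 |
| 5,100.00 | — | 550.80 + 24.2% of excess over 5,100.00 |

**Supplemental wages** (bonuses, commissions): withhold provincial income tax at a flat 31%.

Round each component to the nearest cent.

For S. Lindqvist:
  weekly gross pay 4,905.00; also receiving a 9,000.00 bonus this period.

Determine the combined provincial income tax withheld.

3,309.21

Provincial Income Tax: taxable = 4,905.00
  162.00 + 16.2% × (4,905.00 − 2,700.00) = 162.00 + 16.2% × 2,205.00 = 519.21
Supplemental (31% flat on bonus): 31% × 9,000.00 = 2,790.00
Total provincial income tax: 519.21 + 2,790.00 = 3,309.21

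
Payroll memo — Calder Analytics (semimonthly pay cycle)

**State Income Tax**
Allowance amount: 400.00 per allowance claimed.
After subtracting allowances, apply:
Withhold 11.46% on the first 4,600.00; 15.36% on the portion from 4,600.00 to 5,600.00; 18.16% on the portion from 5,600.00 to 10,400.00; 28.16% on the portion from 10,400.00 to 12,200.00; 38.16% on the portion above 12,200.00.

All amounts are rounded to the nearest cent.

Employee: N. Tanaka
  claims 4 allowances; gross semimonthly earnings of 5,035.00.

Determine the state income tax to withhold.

393.65

State Income Tax: taxable = 5,035.00 − 4×400.00 = 3,435.00
  11.46% × 3,435.00 = 393.65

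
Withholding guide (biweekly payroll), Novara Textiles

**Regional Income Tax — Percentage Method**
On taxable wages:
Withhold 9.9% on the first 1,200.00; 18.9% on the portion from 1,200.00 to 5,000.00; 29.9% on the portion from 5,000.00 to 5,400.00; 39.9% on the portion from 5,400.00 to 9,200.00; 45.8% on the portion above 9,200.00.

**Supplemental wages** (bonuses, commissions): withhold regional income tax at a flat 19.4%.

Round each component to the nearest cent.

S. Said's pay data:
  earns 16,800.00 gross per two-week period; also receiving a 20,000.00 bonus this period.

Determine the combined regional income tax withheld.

Regional Income Tax: taxable = 16,800.00
  2,472.80 + 45.8% × (16,800.00 − 9,200.00) = 2,472.80 + 45.8% × 7,600.00 = 5,953.60
Supplemental (19.4% flat on bonus): 19.4% × 20,000.00 = 3,880.00
Total regional income tax: 5,953.60 + 3,880.00 = 9,833.60

9,833.60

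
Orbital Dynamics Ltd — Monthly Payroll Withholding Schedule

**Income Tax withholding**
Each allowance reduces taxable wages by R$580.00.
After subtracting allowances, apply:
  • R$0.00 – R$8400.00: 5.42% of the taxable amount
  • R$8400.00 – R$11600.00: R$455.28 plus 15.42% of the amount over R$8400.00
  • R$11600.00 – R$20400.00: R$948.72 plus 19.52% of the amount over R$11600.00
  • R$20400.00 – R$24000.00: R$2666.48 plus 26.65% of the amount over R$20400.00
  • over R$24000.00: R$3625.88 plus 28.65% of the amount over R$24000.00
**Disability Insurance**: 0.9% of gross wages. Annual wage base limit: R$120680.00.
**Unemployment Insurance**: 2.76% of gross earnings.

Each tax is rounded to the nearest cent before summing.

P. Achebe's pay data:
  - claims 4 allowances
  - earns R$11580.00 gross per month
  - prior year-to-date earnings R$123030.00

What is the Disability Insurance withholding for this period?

R$0.00

Disability Insurance: YTD R$123030.00 ≥ cap R$120680.00 → R$0.00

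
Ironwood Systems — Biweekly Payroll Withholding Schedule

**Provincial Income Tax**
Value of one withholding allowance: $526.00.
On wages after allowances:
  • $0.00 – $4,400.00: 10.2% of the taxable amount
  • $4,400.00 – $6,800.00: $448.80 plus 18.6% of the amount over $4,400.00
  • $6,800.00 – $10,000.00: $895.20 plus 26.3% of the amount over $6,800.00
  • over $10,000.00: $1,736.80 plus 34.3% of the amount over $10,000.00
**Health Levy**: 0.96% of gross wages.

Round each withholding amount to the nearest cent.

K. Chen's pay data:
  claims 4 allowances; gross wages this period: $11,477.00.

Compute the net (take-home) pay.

Provincial Income Tax: taxable = $11,477.00 − 4×$526.00 = $9,373.00
  $895.20 + 26.3% × ($9,373.00 − $6,800.00) = $895.20 + 26.3% × $2,573.00 = $1,571.90
Health Levy: 0.96% × $11,477.00 = $110.18
Total withheld: $1,571.90 + $110.18 = $1,682.08
Net pay: $11,477.00 − $1,682.08 = $9,794.92

$9,794.92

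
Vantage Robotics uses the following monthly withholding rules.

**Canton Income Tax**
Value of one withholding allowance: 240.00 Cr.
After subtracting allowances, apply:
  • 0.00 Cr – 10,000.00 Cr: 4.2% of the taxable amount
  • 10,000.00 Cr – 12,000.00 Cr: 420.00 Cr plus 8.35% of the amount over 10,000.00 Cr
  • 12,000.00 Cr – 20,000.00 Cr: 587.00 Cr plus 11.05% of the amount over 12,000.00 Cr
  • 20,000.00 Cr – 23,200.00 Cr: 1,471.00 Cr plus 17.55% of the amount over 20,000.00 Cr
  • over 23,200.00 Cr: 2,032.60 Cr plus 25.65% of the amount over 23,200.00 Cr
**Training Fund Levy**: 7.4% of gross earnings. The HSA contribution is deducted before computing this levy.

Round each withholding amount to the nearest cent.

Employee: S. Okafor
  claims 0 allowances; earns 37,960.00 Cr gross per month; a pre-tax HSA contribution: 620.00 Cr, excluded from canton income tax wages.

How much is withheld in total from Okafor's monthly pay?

8,422.67 Cr

Canton Income Tax: taxable = 37,960.00 Cr − 620.00 Cr = 37,340.00 Cr
  2,032.60 Cr + 25.65% × (37,340.00 Cr − 23,200.00 Cr) = 2,032.60 Cr + 25.65% × 14,140.00 Cr = 5,659.51 Cr
Training Fund Levy: 7.4% × 37,340.00 Cr = 2,763.16 Cr
Total: 5,659.51 Cr + 2,763.16 Cr = 8,422.67 Cr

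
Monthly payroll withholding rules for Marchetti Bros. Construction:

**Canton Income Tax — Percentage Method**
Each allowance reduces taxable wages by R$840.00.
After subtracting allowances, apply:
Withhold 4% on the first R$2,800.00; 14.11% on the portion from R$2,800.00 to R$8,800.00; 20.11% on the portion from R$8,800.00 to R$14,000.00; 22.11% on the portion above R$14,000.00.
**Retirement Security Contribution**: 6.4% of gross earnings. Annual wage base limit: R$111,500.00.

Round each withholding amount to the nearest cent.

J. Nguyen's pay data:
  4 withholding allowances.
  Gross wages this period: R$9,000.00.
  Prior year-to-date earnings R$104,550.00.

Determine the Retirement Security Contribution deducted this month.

R$444.80

Retirement Security Contribution: cap R$111,500.00 − YTD R$104,550.00 = R$6,950.00 subject; 6.4% × R$6,950.00 = R$444.80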